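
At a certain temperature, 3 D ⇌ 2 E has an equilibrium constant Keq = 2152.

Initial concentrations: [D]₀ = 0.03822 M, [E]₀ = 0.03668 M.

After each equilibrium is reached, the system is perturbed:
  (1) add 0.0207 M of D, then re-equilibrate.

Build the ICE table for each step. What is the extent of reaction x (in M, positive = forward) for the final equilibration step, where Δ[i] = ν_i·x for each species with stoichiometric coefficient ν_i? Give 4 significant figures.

x = 0.006345 M

Q₀ = 24.1 vs Keq = 2152 ⇒ Q<K, forward
Step 1:
                  D         E
  Initial   0.03822   0.03668
  Change   -0.02706   0.01804
  Equil     0.01116   0.05472
  solve Keq expr → x = 0.009019; check Q = 2152
Then add 0.0207 M of D.
Step 2:
                  D         E
  Initial   0.03186   0.05472
  Change   -0.01903   0.01269
  Equil     0.01283   0.06741
  solve Keq expr → x = 0.006345; check Q = 2152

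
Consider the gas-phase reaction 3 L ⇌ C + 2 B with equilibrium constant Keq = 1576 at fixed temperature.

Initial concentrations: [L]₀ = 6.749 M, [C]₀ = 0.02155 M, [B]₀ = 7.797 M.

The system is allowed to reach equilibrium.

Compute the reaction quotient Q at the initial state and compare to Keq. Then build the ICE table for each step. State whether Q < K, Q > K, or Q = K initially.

Q₀ = 0.004262; Q < K (proceeds forward)

Q₀ = 0.004262 vs Keq = 1576 ⇒ Q<K, forward
Step 1:
                    L           C           B
  init          6.749     0.02155       7.797
  Δ            -6.177       2.059       4.118
  eq           0.5723        2.08       11.91
  solve Keq expr → x = 2.059; check Q = 1576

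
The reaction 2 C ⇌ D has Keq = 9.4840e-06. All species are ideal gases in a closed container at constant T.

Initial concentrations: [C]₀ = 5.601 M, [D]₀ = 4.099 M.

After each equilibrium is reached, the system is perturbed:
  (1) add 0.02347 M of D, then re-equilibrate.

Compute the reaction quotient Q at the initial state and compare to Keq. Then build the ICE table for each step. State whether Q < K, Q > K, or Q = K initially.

Q₀ = 0.1307 vs Keq = 9.4840e-06 ⇒ Q>K, reverse
Step 1:
                    C           D
  init          5.601       4.099
  Δ             8.194      -4.097
  eq             13.8    0.001805
  solve Keq expr → x = -4.097; check Q = 9.4840e-06
Then add 0.02347 M of D.
Step 2:
                    C           D
  init           13.8     0.02527
  Δ           0.04692    -0.02346
  eq            13.84    0.001817
  solve Keq expr → x = -0.02346; check Q = 9.4840e-06

Q₀ = 0.1307; Q > K (proceeds reverse)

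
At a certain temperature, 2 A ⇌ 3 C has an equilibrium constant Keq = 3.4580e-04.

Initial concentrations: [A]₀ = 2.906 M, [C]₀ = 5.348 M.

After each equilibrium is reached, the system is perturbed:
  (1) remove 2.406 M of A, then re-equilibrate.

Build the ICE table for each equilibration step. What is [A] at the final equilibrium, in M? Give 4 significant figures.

[A]_eq = 3.948 M

Q₀ = 18.11 vs Keq = 3.4580e-04 ⇒ Q>K, reverse
Step 1:
                    A           C
  Initial       2.906       5.348
  Change        3.406      -5.108
  Equil         6.312      0.2397
  solve Keq expr → x = -1.703; check Q = 3.4580e-04
Then remove 2.406 M of A.
Step 2:
                    A           C
  Initial       3.906      0.2397
  Change      0.04291    -0.06437
  Equil         3.948      0.1753
  solve Keq expr → x = -0.02146; check Q = 3.4580e-04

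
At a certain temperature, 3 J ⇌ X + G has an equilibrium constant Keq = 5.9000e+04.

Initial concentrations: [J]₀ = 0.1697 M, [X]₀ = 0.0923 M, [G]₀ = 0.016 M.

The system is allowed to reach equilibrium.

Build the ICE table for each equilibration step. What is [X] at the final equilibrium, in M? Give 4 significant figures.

Q₀ = 0.3022 vs Keq = 5.9000e+04 ⇒ Q<K, forward
Step 1:
                  J         X         G
  init       0.1697    0.0923     0.016
  Δ         -0.1641    0.0547    0.0547
  eq       0.005606     0.147    0.0707
  solve Keq expr → x = 0.0547; check Q = 5.9000e+04

[X]_eq = 0.147 M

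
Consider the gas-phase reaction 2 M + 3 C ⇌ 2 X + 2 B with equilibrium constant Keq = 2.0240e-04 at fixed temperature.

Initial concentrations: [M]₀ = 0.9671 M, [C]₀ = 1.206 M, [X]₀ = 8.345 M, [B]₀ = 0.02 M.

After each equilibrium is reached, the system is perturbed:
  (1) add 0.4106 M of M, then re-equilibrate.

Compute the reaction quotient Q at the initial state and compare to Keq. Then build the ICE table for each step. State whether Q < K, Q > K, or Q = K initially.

Q₀ = 0.01698 vs Keq = 2.0240e-04 ⇒ Q>K, reverse
Step 1:
                    M           C           X           B
  init         0.9671       1.206       8.345        0.02
  Δ            0.0177     0.02655     -0.0177     -0.0177
  eq           0.9848       1.233       8.327    0.002302
  solve Keq expr → x = -0.008849; check Q = 2.0240e-04
Then add 0.4106 M of M.
Step 2:
                    M           C           X           B
  init          1.395       1.233       8.327    0.002302
  Δ       -9.5164e-04   -0.001427  9.5164e-04  9.5164e-04
  eq            1.394       1.231       8.328    0.003254
  solve Keq expr → x = 4.7582e-04; check Q = 2.0240e-04

Q₀ = 0.01698; Q > K (proceeds reverse)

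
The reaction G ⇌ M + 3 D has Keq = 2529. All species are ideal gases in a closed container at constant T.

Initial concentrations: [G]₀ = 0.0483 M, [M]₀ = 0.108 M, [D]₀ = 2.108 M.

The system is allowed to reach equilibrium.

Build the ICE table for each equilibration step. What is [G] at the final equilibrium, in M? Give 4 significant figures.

[G]_eq = 7.0156e-04 M

Q₀ = 20.95 vs Keq = 2529 ⇒ Q<K, forward
Step 1:
                   G          M          D
  init        0.0483      0.108      2.108
  Δ          -0.0476     0.0476     0.1428
  eq      7.0156e-04     0.1556      2.251
  solve Keq expr → x = 0.0476; check Q = 2529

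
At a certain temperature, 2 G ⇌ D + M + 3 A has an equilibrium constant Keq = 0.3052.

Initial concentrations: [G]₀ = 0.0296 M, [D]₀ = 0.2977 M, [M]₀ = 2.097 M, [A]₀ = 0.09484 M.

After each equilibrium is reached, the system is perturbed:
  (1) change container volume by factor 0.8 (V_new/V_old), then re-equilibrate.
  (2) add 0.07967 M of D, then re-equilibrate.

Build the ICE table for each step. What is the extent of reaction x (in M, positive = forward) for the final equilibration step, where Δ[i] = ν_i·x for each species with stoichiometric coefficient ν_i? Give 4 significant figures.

Q₀ = 0.6078 vs Keq = 0.3052 ⇒ Q>K, reverse
Step 1:
                  G         D         M         A
  Initial    0.0296    0.2977     2.097   0.09484
  Change   0.006082 -0.003041 -0.003041 -0.009123
  Equil     0.03568    0.2947     2.094   0.08572
  solve Keq expr → x = -0.003041; check Q = 0.3052
Then change container volume by factor 0.8 (V_new/V_old).
Step 2:
                  G         D         M         A
  Initial    0.0446    0.3683     2.617    0.1071
  Change   0.007663 -0.003831 -0.003831  -0.01149
  Equil     0.05227    0.3645     2.614   0.09565
  solve Keq expr → x = -0.003831; check Q = 0.3052
Then add 0.07967 M of D.
Step 3:
                  G         D         M         A
  Initial   0.05227    0.4442     2.614   0.09565
  Change   0.002281  -0.00114  -0.00114 -0.003421
  Equil     0.05455     0.443     2.612   0.09223
  solve Keq expr → x = -0.00114; check Q = 0.3052

x = -0.00114 M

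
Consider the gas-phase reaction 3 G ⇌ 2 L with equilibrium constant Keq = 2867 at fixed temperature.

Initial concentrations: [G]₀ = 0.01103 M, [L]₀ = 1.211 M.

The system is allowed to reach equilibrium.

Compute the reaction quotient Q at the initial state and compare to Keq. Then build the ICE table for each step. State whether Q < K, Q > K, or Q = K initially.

Q₀ = 1.0929e+06 vs Keq = 2867 ⇒ Q>K, reverse
Step 1:
                    G           L
  I           0.01103       1.211
  C           0.06697    -0.04464
  E             0.078       1.166
  solve Keq expr → x = -0.02232; check Q = 2867

Q₀ = 1.0929e+06; Q > K (proceeds reverse)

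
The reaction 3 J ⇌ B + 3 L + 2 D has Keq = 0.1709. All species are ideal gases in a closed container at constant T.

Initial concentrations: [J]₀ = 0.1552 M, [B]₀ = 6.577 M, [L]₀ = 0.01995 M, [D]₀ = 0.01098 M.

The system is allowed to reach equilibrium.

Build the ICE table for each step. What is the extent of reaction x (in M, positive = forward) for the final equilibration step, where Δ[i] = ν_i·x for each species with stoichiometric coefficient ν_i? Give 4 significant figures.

x = 0.03025 M

Q₀ = 1.6842e-06 vs Keq = 0.1709 ⇒ Q<K, forward
Step 1:
                  J         B         L         D
  Initial    0.1552     6.577   0.01995   0.01098
  Change   -0.09074   0.03025   0.09074   0.06049
  Equil     0.06446     6.607    0.1107   0.07147
  solve Keq expr → x = 0.03025; check Q = 0.1709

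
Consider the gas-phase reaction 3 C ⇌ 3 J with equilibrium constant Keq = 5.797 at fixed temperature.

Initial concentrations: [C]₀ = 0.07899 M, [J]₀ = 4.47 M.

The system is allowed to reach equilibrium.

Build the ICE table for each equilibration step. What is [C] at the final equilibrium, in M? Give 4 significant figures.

Q₀ = 1.8122e+05 vs Keq = 5.797 ⇒ Q>K, reverse
Step 1:
                    C           J
  init        0.07899        4.47
  Δ             1.548      -1.548
  eq            1.627       2.922
  solve Keq expr → x = -0.5159; check Q = 5.797

[C]_eq = 1.627 M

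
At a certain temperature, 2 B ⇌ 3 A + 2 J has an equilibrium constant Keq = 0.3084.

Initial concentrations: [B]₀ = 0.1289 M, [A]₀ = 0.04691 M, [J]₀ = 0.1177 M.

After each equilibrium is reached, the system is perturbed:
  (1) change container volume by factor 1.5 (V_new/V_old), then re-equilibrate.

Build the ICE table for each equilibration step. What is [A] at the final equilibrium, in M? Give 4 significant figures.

Q₀ = 8.6068e-05 vs Keq = 0.3084 ⇒ Q<K, forward
Step 1:
                    B           A           J
  init         0.1289     0.04691      0.1177
  Δ          -0.09652      0.1448     0.09652
  eq          0.03238      0.1917      0.2142
  solve Keq expr → x = 0.04826; check Q = 0.3084
Then change container volume by factor 1.5 (V_new/V_old).
Step 2:
                    B           A           J
  init        0.02158      0.1278      0.1428
  Δ         -0.007538     0.01131    0.007538
  eq          0.01405      0.1391      0.1504
  solve Keq expr → x = 0.003769; check Q = 0.3084

[A]_eq = 0.1391 M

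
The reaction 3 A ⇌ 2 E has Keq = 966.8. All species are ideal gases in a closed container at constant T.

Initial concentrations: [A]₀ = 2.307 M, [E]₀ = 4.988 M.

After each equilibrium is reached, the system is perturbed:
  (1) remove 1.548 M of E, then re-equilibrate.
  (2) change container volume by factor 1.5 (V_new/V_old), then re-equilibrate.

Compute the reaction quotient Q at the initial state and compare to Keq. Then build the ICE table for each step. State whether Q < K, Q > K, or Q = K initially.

Q₀ = 2.026; Q < K (proceeds forward)

Q₀ = 2.026 vs Keq = 966.8 ⇒ Q<K, forward
Step 1:
                    A           E
  I             2.307       4.988
  C            -1.962       1.308
  E            0.3448       6.296
  solve Keq expr → x = 0.6541; check Q = 966.8
Then remove 1.548 M of E.
Step 2:
                    A           E
  I            0.3448       4.748
  C           -0.0576      0.0384
  E            0.2872       4.787
  solve Keq expr → x = 0.0192; check Q = 966.8
Then change container volume by factor 1.5 (V_new/V_old).
Step 3:
                    A           E
  I            0.1915       3.191
  C           0.02689    -0.01793
  E            0.2184       3.173
  solve Keq expr → x = -0.008963; check Q = 966.8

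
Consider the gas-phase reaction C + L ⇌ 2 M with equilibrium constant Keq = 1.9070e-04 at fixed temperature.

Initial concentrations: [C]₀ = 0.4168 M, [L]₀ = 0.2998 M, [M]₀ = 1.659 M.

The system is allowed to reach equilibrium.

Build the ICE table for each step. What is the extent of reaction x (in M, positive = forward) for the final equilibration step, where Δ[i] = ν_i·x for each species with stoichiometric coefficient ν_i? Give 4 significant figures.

x = -0.8214 M

Q₀ = 22.03 vs Keq = 1.9070e-04 ⇒ Q>K, reverse
Step 1:
                  C         L         M
  init       0.4168    0.2998     1.659
  Δ          0.8214    0.8214    -1.643
  eq          1.238     1.121   0.01627
  solve Keq expr → x = -0.8214; check Q = 1.9070e-04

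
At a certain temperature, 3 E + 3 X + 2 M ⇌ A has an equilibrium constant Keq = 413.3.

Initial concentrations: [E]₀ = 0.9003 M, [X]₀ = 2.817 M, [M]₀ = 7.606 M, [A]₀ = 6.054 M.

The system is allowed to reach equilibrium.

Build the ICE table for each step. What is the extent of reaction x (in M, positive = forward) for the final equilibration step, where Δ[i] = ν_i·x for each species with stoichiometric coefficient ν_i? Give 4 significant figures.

Q₀ = 0.006415 vs Keq = 413.3 ⇒ Q<K, forward
Step 1:
                   E          X          M          A
  I           0.9003      2.817      7.606      6.054
  C          -0.8656    -0.8656    -0.5771     0.2885
  E           0.0347      1.951      7.029      6.343
  solve Keq expr → x = 0.2885; check Q = 413.3

x = 0.2885 M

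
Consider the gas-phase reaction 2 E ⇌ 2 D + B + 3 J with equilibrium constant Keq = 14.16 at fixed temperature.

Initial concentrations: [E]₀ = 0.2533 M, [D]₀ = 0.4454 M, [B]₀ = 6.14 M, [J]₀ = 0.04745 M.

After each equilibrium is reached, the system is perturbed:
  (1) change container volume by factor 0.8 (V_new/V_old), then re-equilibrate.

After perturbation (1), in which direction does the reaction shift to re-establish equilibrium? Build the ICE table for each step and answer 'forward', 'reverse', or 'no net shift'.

Direction: reverse

Q₀ = 0.002028 vs Keq = 14.16 ⇒ Q<K, forward
Step 1:
                    E           D           B           J
  init         0.2533      0.4454        6.14     0.04745
  Δ           -0.1795      0.1795     0.08973      0.2692
  eq          0.07384      0.6249        6.23      0.3166
  solve Keq expr → x = 0.08973; check Q = 14.16
Then change container volume by factor 0.8 (V_new/V_old).
Step 2:
                    E           D           B           J
  init        0.09231      0.7811       7.787      0.3958
  Δ           0.02649    -0.02649    -0.01324    -0.03973
  eq           0.1188      0.7546       7.774      0.3561
  solve Keq expr → x = -0.01324; check Q = 14.16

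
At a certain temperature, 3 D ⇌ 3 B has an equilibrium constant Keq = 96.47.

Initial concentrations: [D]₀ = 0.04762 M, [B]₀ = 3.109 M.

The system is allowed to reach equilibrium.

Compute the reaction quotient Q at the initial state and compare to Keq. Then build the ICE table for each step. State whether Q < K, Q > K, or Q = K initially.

Q₀ = 2.7829e+05; Q > K (proceeds reverse)

Q₀ = 2.7829e+05 vs Keq = 96.47 ⇒ Q>K, reverse
Step 1:
                   D          B
  init       0.04762      3.109
  Δ           0.5174    -0.5174
  eq          0.5651      2.592
  solve Keq expr → x = -0.1725; check Q = 96.47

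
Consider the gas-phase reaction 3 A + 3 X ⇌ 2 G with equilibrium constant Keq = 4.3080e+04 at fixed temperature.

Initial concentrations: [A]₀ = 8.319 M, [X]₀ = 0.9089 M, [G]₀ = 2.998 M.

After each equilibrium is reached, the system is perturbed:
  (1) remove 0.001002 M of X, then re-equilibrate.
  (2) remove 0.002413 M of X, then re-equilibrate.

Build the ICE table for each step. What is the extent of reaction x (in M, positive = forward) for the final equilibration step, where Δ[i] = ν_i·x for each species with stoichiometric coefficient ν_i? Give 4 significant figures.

x = -8.0246e-04 M

Q₀ = 0.02079 vs Keq = 4.3080e+04 ⇒ Q<K, forward
Step 1:
                   A          X          G
  Initial      8.319     0.9089      2.998
  Change     -0.8999    -0.8999     0.5999
  Equil        7.419   0.009028      3.598
  solve Keq expr → x = 0.3; check Q = 4.3080e+04
Then remove 0.001002 M of X.
Step 2:
                   A          X          G
  Initial      7.419   0.008026      3.598
  Change  9.9967e-04 9.9967e-04 -6.6645e-04
  Equil         7.42   0.009026      3.597
  solve Keq expr → x = -3.3322e-04; check Q = 4.3080e+04
Then remove 0.002413 M of X.
Step 3:
                   A          X          G
  Initial       7.42   0.006613      3.597
  Change    0.002407   0.002407  -0.001605
  Equil        7.423    0.00902      3.596
  solve Keq expr → x = -8.0246e-04; check Q = 4.3080e+04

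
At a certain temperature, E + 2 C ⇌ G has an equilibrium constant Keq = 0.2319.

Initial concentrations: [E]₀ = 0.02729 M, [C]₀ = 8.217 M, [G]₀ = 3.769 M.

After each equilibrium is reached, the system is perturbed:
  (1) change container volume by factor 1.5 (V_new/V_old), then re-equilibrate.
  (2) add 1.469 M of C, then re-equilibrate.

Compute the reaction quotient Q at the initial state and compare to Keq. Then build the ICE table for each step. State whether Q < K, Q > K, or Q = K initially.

Q₀ = 2.045; Q > K (proceeds reverse)

Q₀ = 2.045 vs Keq = 0.2319 ⇒ Q>K, reverse
Step 1:
                  E         C         G
  init      0.02729     8.217     3.769
  Δ          0.1827    0.3653   -0.1827
  eq           0.21     8.582     3.586
  solve Keq expr → x = -0.1827; check Q = 0.2319
Then change container volume by factor 1.5 (V_new/V_old).
Step 2:
                  E         C         G
  init         0.14     5.722     2.391
  Δ          0.1319    0.2639   -0.1319
  eq         0.2719     5.985     2.259
  solve Keq expr → x = -0.1319; check Q = 0.2319
Then add 1.469 M of C.
Step 3:
                  E         C         G
  init       0.2719     7.454     2.259
  Δ        -0.08198    -0.164   0.08198
  eq         0.1899      7.29     2.341
  solve Keq expr → x = 0.08198; check Q = 0.2319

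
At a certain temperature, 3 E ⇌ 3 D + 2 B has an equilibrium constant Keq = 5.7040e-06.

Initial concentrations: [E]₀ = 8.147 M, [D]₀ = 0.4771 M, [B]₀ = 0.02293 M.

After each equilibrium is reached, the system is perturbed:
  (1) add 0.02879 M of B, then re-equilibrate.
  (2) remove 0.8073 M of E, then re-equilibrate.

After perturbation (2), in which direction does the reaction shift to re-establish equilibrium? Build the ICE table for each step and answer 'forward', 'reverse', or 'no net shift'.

Q₀ = 1.0559e-07 vs Keq = 5.7040e-06 ⇒ Q<K, forward
Step 1:
                    E           D           B
  I             8.147      0.4771     0.02293
  C           -0.1352      0.1352     0.09012
  E             8.012      0.6123       0.113
  solve Keq expr → x = 0.04506; check Q = 5.7040e-06
Then add 0.02879 M of B.
Step 2:
                    E           D           B
  I             8.012      0.6123      0.1418
  C           0.02926    -0.02926    -0.01951
  E             8.041       0.583      0.1223
  solve Keq expr → x = -0.009753; check Q = 5.7040e-06
Then remove 0.8073 M of E.
Step 3:
                    E           D           B
  I             7.234       0.583      0.1223
  C           0.01853    -0.01853    -0.01235
  E             7.252      0.5645        0.11
  solve Keq expr → x = -0.006175; check Q = 5.7040e-06

Direction: reverse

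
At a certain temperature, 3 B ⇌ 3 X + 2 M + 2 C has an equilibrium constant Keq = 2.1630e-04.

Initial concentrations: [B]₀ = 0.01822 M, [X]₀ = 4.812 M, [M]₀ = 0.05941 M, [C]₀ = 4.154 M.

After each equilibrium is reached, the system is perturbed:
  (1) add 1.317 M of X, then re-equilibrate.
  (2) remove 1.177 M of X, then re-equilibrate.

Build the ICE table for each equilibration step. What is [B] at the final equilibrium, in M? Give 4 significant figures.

Q₀ = 1.1220e+06 vs Keq = 2.1630e-04 ⇒ Q>K, reverse
Step 1:
                  B         X         M         C
  init      0.01822     4.812   0.05941     4.154
  Δ          0.0891   -0.0891   -0.0594   -0.0594
  eq         0.1073     4.723 1.2303e-05     4.095
  solve Keq expr → x = -0.0297; check Q = 2.1630e-04
Then add 1.317 M of X.
Step 2:
                  B         X         M         C
  init       0.1073      6.04 1.2303e-05     4.095
  Δ       5.6928e-06 -5.6928e-06 -3.7952e-06 -3.7952e-06
  eq         0.1073      6.04 8.5076e-06     4.095
  solve Keq expr → x = -1.8976e-06; check Q = 2.1630e-04
Then remove 1.177 M of X.
Step 3:
                  B         X         M         C
  init       0.1073     4.863 8.5076e-06     4.095
  Δ       -4.9018e-06 4.9018e-06 3.2679e-06 3.2679e-06
  eq         0.1073     4.863 1.1775e-05     4.095
  solve Keq expr → x = 1.6339e-06; check Q = 2.1630e-04

[B]_eq = 0.1073 M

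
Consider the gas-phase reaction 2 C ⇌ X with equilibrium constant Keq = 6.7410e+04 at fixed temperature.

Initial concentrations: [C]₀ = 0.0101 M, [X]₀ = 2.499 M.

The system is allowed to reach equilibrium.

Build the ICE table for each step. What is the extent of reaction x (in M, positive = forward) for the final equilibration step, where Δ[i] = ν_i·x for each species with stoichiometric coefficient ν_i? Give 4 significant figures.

Q₀ = 2.4498e+04 vs Keq = 6.7410e+04 ⇒ Q<K, forward
Step 1:
                  C         X
  I          0.0101     2.499
  C       -0.004009  0.002004
  E        0.006091     2.501
  solve Keq expr → x = 0.002004; check Q = 6.7410e+04

x = 0.002004 M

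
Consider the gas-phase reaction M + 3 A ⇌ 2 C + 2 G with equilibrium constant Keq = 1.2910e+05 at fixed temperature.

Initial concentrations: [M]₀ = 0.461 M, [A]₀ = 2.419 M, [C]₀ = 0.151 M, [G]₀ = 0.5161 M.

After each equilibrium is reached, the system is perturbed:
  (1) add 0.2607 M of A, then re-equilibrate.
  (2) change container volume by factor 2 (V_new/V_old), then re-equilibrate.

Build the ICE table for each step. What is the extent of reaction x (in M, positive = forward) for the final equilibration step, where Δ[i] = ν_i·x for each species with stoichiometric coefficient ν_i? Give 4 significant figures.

Q₀ = 9.3071e-04 vs Keq = 1.2910e+05 ⇒ Q<K, forward
Step 1:
                   M          A          C          G
  I            0.461      2.419      0.151     0.5161
  C           -0.461     -1.383      0.922      0.922
  E       1.6583e-05      1.036      1.073      1.438
  solve Keq expr → x = 0.461; check Q = 1.2910e+05
Then add 0.2607 M of A.
Step 2:
                   M          A          C          G
  I       1.6583e-05      1.297      1.073      1.438
  C       -8.1247e-06 -2.4374e-05 1.6249e-05 1.6249e-05
  E       8.4583e-06      1.297      1.073      1.438
  solve Keq expr → x = 8.1247e-06; check Q = 1.2910e+05
Then change container volume by factor 2 (V_new/V_old).
Step 3:
                   M          A          C          G
  I       4.2292e-06     0.6484     0.5365      0.719
  C                0          0          0          0
  E       4.2292e-06     0.6484     0.5365      0.719
  solve Keq expr → x = 0; check Q = 1.2910e+05

x = 0 M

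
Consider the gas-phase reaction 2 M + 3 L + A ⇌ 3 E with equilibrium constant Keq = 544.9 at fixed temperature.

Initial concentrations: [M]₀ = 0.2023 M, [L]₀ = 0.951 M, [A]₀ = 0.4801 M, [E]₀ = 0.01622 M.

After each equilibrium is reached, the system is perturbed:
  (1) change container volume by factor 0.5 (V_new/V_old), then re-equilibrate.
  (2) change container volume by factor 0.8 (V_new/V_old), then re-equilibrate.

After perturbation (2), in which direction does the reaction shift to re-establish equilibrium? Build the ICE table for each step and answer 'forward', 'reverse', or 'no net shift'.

Direction: forward

Q₀ = 2.5252e-04 vs Keq = 544.9 ⇒ Q<K, forward
Step 1:
                   M          L          A          E
  Initial     0.2023      0.951     0.4801    0.01622
  Change      -0.183    -0.2744   -0.09148     0.2744
  Equil      0.01935     0.6766     0.3886     0.2906
  solve Keq expr → x = 0.09148; check Q = 544.9
Then change container volume by factor 0.5 (V_new/V_old).
Step 2:
                   M          L          A          E
  Initial     0.0387      1.353     0.7772     0.5813
  Change    -0.02307    -0.0346   -0.01153     0.0346
  Equil      0.01563      1.319     0.7657     0.6159
  solve Keq expr → x = 0.01153; check Q = 544.9
Then change container volume by factor 0.8 (V_new/V_old).
Step 3:
                   M          L          A          E
  Initial    0.01954      1.648     0.9571     0.7699
  Change   -0.005222  -0.007833  -0.002611   0.007833
  Equil      0.01431       1.64     0.9545     0.7777
  solve Keq expr → x = 0.002611; check Q = 544.9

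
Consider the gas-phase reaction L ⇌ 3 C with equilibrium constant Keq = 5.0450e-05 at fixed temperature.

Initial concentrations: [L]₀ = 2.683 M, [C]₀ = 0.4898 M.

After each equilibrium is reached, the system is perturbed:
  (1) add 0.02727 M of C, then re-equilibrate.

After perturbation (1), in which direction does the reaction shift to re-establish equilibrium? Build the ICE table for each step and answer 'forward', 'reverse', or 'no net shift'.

Direction: reverse

Q₀ = 0.0438 vs Keq = 5.0450e-05 ⇒ Q>K, reverse
Step 1:
                  L         C
  Initial     2.683    0.4898
  Change     0.1458   -0.4375
  Equil       2.829   0.05226
  solve Keq expr → x = -0.1458; check Q = 5.0450e-05
Then add 0.02727 M of C.
Step 2:
                  L         C
  Initial     2.829   0.07953
  Change   0.009071  -0.02721
  Equil       2.838   0.05231
  solve Keq expr → x = -0.009071; check Q = 5.0450e-05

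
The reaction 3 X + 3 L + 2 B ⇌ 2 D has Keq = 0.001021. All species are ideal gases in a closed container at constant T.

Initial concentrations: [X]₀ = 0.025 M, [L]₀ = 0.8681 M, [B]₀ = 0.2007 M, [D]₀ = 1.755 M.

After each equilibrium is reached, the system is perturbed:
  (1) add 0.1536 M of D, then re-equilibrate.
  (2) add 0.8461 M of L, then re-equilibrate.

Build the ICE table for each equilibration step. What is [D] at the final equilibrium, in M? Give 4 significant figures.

Q₀ = 7.4805e+06 vs Keq = 0.001021 ⇒ Q>K, reverse
Step 1:
                  X         L         B         D
  Initial     0.025    0.8681    0.2007     1.755
  Change      1.847     1.847     1.231    -1.231
  Equil       1.872     2.715     1.432    0.5239
  solve Keq expr → x = -0.6155; check Q = 0.001021
Then add 0.1536 M of D.
Step 2:
                  X         L         B         D
  Initial     1.872     2.715     1.432    0.6775
  Change    0.09139   0.09139   0.06093  -0.06093
  Equil       1.963     2.806     1.493    0.6166
  solve Keq expr → x = -0.03046; check Q = 0.001021
Then add 0.8461 M of L.
Step 3:
                  X         L         B         D
  Initial     1.963     3.652     1.493    0.6166
  Change    -0.1476   -0.1476  -0.09838   0.09838
  Equil       1.815     3.505     1.394     0.715
  solve Keq expr → x = 0.04919; check Q = 0.001021

[D]_eq = 0.715 M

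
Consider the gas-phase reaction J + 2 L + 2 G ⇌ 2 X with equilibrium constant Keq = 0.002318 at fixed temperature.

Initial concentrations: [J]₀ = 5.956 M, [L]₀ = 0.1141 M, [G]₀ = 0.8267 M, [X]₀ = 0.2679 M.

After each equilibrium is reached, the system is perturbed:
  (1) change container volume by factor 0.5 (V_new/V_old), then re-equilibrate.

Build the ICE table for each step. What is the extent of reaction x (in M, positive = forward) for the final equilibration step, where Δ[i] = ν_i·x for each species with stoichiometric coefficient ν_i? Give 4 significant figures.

x = 0.05334 M

Q₀ = 1.354 vs Keq = 0.002318 ⇒ Q>K, reverse
Step 1:
                    J           L           G           X
  I             5.956      0.1141      0.8267      0.2679
  C            0.1128      0.2255      0.2255     -0.2255
  E             6.069      0.3396       1.052     0.04238
  solve Keq expr → x = -0.1128; check Q = 0.002318
Then change container volume by factor 0.5 (V_new/V_old).
Step 2:
                    J           L           G           X
  I             12.14      0.6792       2.104     0.08477
  C          -0.05334     -0.1067     -0.1067      0.1067
  E             12.08      0.5726       1.998      0.1914
  solve Keq expr → x = 0.05334; check Q = 0.002318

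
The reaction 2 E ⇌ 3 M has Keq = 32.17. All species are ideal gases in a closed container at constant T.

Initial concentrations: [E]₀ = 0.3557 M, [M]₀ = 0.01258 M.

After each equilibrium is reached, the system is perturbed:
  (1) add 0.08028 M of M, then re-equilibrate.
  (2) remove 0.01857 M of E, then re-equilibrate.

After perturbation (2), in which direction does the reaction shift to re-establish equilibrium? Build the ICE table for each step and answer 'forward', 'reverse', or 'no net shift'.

Direction: reverse

Q₀ = 1.5735e-05 vs Keq = 32.17 ⇒ Q<K, forward
Step 1:
                    E           M
  Initial      0.3557     0.01258
  Change      -0.3002      0.4503
  Equil       0.05552      0.4629
  solve Keq expr → x = 0.1501; check Q = 32.17
Then add 0.08028 M of M.
Step 2:
                    E           M
  Initial     0.05552      0.5431
  Change      0.01167     -0.0175
  Equil       0.06719      0.5256
  solve Keq expr → x = -0.005835; check Q = 32.17
Then remove 0.01857 M of E.
Step 3:
                    E           M
  Initial     0.04862      0.5256
  Change      0.01446    -0.02168
  Equil       0.06307      0.5039
  solve Keq expr → x = -0.007228; check Q = 32.17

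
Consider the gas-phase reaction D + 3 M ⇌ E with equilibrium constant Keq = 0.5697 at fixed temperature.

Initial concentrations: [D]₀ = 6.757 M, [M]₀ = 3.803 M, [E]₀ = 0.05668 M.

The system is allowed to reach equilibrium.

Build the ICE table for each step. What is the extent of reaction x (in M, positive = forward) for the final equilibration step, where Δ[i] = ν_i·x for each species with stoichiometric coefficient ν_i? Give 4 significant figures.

Q₀ = 1.5251e-04 vs Keq = 0.5697 ⇒ Q<K, forward
Step 1:
                   D          M          E
  init         6.757      3.803    0.05668
  Δ           -1.036     -3.108      1.036
  eq           5.721     0.6947      1.093
  solve Keq expr → x = 1.036; check Q = 0.5697

x = 1.036 M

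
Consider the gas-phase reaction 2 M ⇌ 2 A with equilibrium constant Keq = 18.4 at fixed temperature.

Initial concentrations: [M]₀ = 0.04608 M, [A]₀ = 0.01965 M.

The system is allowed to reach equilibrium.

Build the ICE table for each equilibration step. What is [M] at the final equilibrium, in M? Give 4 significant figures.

Q₀ = 0.1818 vs Keq = 18.4 ⇒ Q<K, forward
Step 1:
                   M          A
  Initial    0.04608    0.01965
  Change    -0.03365    0.03365
  Equil      0.01243     0.0533
  solve Keq expr → x = 0.01683; check Q = 18.4

[M]_eq = 0.01243 M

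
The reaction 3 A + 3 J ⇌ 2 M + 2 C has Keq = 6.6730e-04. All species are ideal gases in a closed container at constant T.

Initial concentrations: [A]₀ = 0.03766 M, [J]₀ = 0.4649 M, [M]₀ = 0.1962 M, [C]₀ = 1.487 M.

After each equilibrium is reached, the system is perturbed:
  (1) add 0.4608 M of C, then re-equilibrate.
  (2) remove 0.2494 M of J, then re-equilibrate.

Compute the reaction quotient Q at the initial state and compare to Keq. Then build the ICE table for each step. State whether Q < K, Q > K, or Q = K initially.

Q₀ = 1.5860e+04 vs Keq = 6.6730e-04 ⇒ Q>K, reverse
Step 1:
                    A           J           M           C
  Initial     0.03766      0.4649      0.1962       1.487
  Change       0.2906      0.2906     -0.1937     -0.1937
  Equil        0.3283      0.7555    0.002467       1.293
  solve Keq expr → x = -0.09687; check Q = 6.6730e-04
Then add 0.4608 M of C.
Step 2:
                    A           J           M           C
  Initial      0.3283      0.7555    0.002467       1.754
  Change   9.5400e-04  9.5400e-04 -6.3600e-04 -6.3600e-04
  Equil        0.3292      0.7565    0.001831       1.753
  solve Keq expr → x = -3.1800e-04; check Q = 6.6730e-04
Then remove 0.2494 M of J.
Step 3:
                    A           J           M           C
  Initial      0.3292      0.5071    0.001831       1.753
  Change     0.001225    0.001225 -8.1637e-04 -8.1637e-04
  Equil        0.3304      0.5083    0.001015       1.753
  solve Keq expr → x = -4.0818e-04; check Q = 6.6730e-04

Q₀ = 1.5860e+04; Q > K (proceeds reverse)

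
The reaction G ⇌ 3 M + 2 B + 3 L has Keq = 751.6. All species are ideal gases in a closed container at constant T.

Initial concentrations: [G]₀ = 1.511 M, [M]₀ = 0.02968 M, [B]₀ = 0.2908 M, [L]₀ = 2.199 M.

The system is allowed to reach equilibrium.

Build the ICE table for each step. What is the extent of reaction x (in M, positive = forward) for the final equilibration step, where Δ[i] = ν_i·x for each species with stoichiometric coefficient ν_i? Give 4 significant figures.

Q₀ = 1.5559e-05 vs Keq = 751.6 ⇒ Q<K, forward
Step 1:
                   G          M          B          L
  Initial      1.511    0.02968     0.2908      2.199
  Change     -0.5783      1.735      1.157      1.735
  Equil       0.9327      1.765      1.447      3.934
  solve Keq expr → x = 0.5783; check Q = 751.6

x = 0.5783 M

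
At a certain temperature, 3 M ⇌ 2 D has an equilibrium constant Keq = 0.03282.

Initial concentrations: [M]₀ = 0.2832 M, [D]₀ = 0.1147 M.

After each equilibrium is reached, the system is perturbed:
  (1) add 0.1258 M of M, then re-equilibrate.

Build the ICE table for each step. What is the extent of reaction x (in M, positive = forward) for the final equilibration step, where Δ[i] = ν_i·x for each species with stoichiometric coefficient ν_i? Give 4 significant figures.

x = 0.008911 M

Q₀ = 0.5792 vs Keq = 0.03282 ⇒ Q>K, reverse
Step 1:
                    M           D
  I            0.2832      0.1147
  C            0.1061     -0.0707
  E            0.3893       0.044
  solve Keq expr → x = -0.03535; check Q = 0.03282
Then add 0.1258 M of M.
Step 2:
                    M           D
  I            0.5151       0.044
  C          -0.02673     0.01782
  E            0.4883     0.06182
  solve Keq expr → x = 0.008911; check Q = 0.03282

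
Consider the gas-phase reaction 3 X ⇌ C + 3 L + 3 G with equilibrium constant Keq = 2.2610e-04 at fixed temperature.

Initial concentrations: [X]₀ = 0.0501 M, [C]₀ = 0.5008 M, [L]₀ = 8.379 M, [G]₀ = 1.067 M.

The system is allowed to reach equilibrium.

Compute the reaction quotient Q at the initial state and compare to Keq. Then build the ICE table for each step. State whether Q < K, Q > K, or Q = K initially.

Q₀ = 2.8459e+06 vs Keq = 2.2610e-04 ⇒ Q>K, reverse
Step 1:
                  X         C         L         G
  init       0.0501    0.5008     8.379     1.067
  Δ            1.05   -0.3499     -1.05     -1.05
  eq            1.1    0.1509     7.329   0.01717
  solve Keq expr → x = -0.3499; check Q = 2.2610e-04

Q₀ = 2.8459e+06; Q > K (proceeds reverse)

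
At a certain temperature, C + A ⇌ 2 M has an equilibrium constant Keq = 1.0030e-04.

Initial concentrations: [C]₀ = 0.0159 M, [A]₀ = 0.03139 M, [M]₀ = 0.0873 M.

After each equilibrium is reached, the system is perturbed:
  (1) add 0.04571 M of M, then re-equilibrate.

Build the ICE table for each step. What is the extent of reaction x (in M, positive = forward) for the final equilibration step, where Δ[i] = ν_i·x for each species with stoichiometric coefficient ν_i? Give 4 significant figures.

x = -0.02274 M

Q₀ = 15.27 vs Keq = 1.0030e-04 ⇒ Q>K, reverse
Step 1:
                    C           A           M
  init         0.0159     0.03139      0.0873
  Δ           0.04332     0.04332    -0.08663
  eq          0.05922     0.07471  6.6612e-04
  solve Keq expr → x = -0.04332; check Q = 1.0030e-04
Then add 0.04571 M of M.
Step 2:
                    C           A           M
  init        0.05922     0.07471     0.04638
  Δ           0.02274     0.02274    -0.04548
  eq          0.08196     0.09745  8.9501e-04
  solve Keq expr → x = -0.02274; check Q = 1.0030e-04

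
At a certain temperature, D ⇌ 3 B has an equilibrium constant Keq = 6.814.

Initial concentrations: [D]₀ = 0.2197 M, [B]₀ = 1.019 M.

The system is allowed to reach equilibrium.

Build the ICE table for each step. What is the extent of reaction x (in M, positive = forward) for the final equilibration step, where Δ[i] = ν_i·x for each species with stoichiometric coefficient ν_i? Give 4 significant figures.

x = 0.02598 M

Q₀ = 4.816 vs Keq = 6.814 ⇒ Q<K, forward
Step 1:
                  D         B
  init       0.2197     1.019
  Δ        -0.02598   0.07795
  eq         0.1937     1.097
  solve Keq expr → x = 0.02598; check Q = 6.814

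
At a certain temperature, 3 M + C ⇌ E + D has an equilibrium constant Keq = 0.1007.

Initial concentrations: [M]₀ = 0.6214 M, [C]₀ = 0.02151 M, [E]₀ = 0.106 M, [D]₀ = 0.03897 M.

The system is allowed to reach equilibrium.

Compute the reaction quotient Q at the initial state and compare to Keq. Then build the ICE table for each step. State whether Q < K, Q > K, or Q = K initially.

Q₀ = 0.8004; Q > K (proceeds reverse)

Q₀ = 0.8004 vs Keq = 0.1007 ⇒ Q>K, reverse
Step 1:
                    M           C           E           D
  Initial      0.6214     0.02151       0.106     0.03897
  Change      0.06605     0.02202    -0.02202    -0.02202
  Equil        0.6874     0.04353     0.08398     0.01695
  solve Keq expr → x = -0.02202; check Q = 0.1007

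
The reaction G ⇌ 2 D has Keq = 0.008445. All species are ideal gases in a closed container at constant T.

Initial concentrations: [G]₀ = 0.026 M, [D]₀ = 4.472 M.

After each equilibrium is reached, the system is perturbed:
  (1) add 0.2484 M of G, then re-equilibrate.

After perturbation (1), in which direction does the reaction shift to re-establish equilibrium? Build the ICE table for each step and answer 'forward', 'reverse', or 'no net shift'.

Q₀ = 769.2 vs Keq = 0.008445 ⇒ Q>K, reverse
Step 1:
                   G          D
  I            0.026      4.472
  C            2.168     -4.336
  E            2.194     0.1361
  solve Keq expr → x = -2.168; check Q = 0.008445
Then add 0.2484 M of G.
Step 2:
                   G          D
  I            2.442     0.1361
  C        -0.003695    0.00739
  E            2.439     0.1435
  solve Keq expr → x = 0.003695; check Q = 0.008445

Direction: forward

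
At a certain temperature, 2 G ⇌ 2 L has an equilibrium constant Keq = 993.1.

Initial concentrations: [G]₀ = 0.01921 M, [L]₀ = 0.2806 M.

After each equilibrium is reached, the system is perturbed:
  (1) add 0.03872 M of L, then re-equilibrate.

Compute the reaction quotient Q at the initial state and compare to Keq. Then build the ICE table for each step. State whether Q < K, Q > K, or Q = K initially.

Q₀ = 213.4 vs Keq = 993.1 ⇒ Q<K, forward
Step 1:
                    G           L
  I           0.01921      0.2806
  C         -0.009989    0.009989
  E          0.009221      0.2906
  solve Keq expr → x = 0.004994; check Q = 993.1
Then add 0.03872 M of L.
Step 2:
                    G           L
  I          0.009221      0.3293
  C          0.001191   -0.001191
  E           0.01041      0.3281
  solve Keq expr → x = -5.9545e-04; check Q = 993.1

Q₀ = 213.4; Q < K (proceeds forward)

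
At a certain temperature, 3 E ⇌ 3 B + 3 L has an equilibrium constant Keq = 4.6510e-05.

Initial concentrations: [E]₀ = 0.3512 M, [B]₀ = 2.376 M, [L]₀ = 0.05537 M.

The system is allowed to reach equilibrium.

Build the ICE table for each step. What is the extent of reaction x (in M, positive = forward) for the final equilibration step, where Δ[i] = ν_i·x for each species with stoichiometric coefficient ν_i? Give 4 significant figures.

x = -0.01639 M

Q₀ = 0.05257 vs Keq = 4.6510e-05 ⇒ Q>K, reverse
Step 1:
                  E         B         L
  I          0.3512     2.376   0.05537
  C         0.04918  -0.04918  -0.04918
  E          0.4004     2.327  0.006188
  solve Keq expr → x = -0.01639; check Q = 4.6510e-05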